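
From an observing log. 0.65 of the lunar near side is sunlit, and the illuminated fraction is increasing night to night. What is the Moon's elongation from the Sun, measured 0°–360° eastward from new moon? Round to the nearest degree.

cos θ = 1 − 2f = -0.300, giving a principal value of 107.5°.
Before full moon the principal value applies: θ = 107.5°.

107°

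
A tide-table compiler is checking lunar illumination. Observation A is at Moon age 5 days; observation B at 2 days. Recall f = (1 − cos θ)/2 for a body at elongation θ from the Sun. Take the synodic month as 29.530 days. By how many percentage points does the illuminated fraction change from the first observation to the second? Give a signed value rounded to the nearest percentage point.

First observation: θ = 360°·5/29.530 = 61.0°, so f = 0.257.
Second observation: θ = 24.4°, f = 0.045.
Δf = 0.045 − 0.257 = -0.213, i.e. -21 pp.

-21 percentage points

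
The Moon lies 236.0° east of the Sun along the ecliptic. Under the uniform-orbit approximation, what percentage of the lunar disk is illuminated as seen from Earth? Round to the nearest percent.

cos 236.0° = (-0.559), so f = (1 − (-0.559))/2 = 0.780, i.e. 78%.

78%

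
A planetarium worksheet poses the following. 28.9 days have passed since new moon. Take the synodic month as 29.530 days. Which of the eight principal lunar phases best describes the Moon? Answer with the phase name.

new moon

θ ≈ 360° × 28.9/29.530 = 352°, which falls in the new moon sector.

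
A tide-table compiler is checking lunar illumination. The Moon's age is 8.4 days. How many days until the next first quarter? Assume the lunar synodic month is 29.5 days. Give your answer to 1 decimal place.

28.5 days

First quarter is 0.25 of the way through the cycle: age 0.25 × 29.5 = 7.375 d.
This lunation's first quarter (7.375 d) has passed, so add one period: 36.875 − 8.4 = 28.475 days.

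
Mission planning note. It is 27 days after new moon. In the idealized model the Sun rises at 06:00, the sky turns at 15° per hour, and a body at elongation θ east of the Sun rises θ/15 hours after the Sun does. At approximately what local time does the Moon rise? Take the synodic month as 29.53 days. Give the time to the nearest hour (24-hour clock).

Elongation θ = 360° × 27/29.53 ≈ 329.2°.
At 15° of sky rotation per hour, 329.2° corresponds to a 21.94 h lag.
06:00 + 21.94 h ≈ 03:57 → 04:00 to the nearest hour.

04:00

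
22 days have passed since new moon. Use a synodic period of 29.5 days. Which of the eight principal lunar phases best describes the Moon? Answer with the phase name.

At 22/29.5 of the cycle, θ ≈ 268° — the last quarter range.

last quarter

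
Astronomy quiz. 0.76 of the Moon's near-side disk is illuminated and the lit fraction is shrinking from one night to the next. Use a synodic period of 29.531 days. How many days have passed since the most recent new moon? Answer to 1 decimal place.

Invert f = (1 − cos θ)/2 to get cos θ = 1 − 2(0.76) = -0.520, hence θ₀ = arccos -0.520 = 121.3°.
Since the Moon is past full (waning), take the reflex angle: θ = 360° − 121.3° = 238.7°.
That fraction of the synodic month is 238.7/360 × 29.531 d ≈ 19.58 d.

19.6 days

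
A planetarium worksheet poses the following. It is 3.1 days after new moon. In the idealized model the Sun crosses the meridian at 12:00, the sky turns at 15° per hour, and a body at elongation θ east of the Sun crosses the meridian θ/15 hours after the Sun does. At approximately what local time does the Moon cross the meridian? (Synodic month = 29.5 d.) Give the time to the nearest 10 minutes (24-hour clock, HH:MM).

Elongation θ = 360° × 3.1/29.5 ≈ 37.8°.
Delay after the Sun = 37.8° / (15°/h) ≈ 2.52 h.
12:00 + 2.522 h ≈ 14:31 → 14:30 to the nearest ten minutes.

14:30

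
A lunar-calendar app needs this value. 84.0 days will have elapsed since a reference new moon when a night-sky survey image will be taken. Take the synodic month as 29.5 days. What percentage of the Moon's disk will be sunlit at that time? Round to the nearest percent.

84.0 d spans 2 complete synodic months (2 × 29.5 = 59.00 d) plus 25.00 d.
The Moon has covered 25.00/29.5 of its cycle, so θ ≈ 360° × 25.00/29.5 = 305.1°.
Illuminated fraction = (1 − cos 305.1°)/2 = (1 − 0.575)/2 ≈ 0.213, so 21%.

21%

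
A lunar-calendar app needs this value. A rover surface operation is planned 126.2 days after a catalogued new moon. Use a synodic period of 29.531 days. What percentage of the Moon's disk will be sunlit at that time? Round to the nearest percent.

126.2/29.531 = 4.273 lunations, so 4 complete cycles and 8.08 d into the next.
The Moon has covered 8.08/29.531 of its cycle, so θ ≈ 360° × 8.08/29.531 = 98.5°.
Illuminated fraction = (1 − cos 98.5°)/2 = (1 − (-0.147))/2 ≈ 0.573, so 57%.

57%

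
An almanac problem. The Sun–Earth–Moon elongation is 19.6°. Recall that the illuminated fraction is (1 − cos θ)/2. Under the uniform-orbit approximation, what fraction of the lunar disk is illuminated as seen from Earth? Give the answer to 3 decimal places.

cos 19.6° = 0.942, so f = (1 − 0.942)/2 = 0.029.

0.029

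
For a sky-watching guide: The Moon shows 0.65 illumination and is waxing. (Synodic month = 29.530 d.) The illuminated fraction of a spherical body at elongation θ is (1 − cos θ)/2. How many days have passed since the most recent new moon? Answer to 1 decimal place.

Invert f = (1 − cos θ)/2 to get cos θ = 1 − 2(0.65) = -0.300, hence θ₀ = arccos -0.300 = 107.5°.
The Moon is waxing (0°–180°), so θ = 107.5° directly.
That fraction of the synodic month is 107.5/360 × 29.530 d ≈ 8.81 d.

8.8 days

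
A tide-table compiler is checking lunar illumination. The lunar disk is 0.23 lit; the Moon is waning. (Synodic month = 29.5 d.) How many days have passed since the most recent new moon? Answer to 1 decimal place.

Invert f = (1 − cos θ)/2 to get cos θ = 1 − 2(0.23) = 0.540, hence θ₀ = arccos 0.540 = 57.3°.
Waning ⇒ past full, so θ = 360° − 57.3° = 302.7°.
Age = 29.5 × 302.7°/360° ≈ 24.80 days.

24.8 days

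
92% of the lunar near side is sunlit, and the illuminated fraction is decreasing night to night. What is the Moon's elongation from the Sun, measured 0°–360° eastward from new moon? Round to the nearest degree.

Invert f = (1 − cos θ)/2 to get cos θ = 1 − 2(0.92) = -0.840, hence θ₀ = arccos -0.840 = 147.1°.
Since the Moon is past full (waning), take the reflex angle: θ = 360° − 147.1° = 212.9°.

213°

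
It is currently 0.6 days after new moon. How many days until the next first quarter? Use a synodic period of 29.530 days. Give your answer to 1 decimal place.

6.8 days

First quarter occurs at elongation 90°, i.e. at age 29.530 × 90/360 = 7.383 d.
So 6.783 days remain (7.383 − 0.6).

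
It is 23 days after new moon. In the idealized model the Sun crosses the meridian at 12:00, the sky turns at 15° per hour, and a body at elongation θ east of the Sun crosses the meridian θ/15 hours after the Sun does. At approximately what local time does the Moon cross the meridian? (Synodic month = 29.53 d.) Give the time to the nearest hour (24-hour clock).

07:00

Phase angle: θ = 360°·(23 d)/(29.53 d) = 280.4°.
The Moon trails the Sun by θ/15 = 280.4/15 ≈ 18.69 hours.
12:00 + 18.69 h ≈ 06:42 → 07:00 to the nearest hour.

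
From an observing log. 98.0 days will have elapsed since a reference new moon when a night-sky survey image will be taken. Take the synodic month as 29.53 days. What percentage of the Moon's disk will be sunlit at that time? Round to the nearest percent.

71%

98.0 d spans 3 complete synodic months (3 × 29.53 = 88.59 d) plus 9.41 d.
Elongation θ = 360° × 9.41/29.53 ≈ 114.7°.
With cos θ = (-0.418), the lit fraction is (1 − (-0.418))/2 ≈ 0.709, so 71%.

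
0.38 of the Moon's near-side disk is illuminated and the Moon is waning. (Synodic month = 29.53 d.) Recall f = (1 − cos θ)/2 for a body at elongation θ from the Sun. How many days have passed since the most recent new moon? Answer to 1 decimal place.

23.3 days

From f = (1 − cos θ)/2: cos θ = 1 − 2×0.38 = 0.240; arccos → 76.1°.
Since the Moon is past full (waning), take the reflex angle: θ = 360° − 76.1° = 283.9°.
Age = 29.53 × 283.9°/360° ≈ 23.29 days.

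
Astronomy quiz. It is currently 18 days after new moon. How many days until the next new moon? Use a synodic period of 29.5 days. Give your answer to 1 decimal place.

11.5 days

The next new moon completes the synodic month: 29.5 − 18 = 11.500 days.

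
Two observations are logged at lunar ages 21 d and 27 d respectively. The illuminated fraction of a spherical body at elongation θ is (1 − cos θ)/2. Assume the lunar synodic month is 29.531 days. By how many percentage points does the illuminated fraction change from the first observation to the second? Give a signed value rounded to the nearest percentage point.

-55 pp

First observation: θ = 360°·21/29.531 = 256.0°, so f = 0.621.
Second observation: θ = 329.1°, f = 0.071.
Δf = 0.071 − 0.621 = -0.550, i.e. -55 pp.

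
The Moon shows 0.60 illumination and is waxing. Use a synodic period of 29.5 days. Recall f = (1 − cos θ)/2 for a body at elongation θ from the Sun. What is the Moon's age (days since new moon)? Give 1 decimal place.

8.3 days

From f = (1 − cos θ)/2: cos θ = 1 − 2×0.60 = -0.200; arccos → 101.5°.
Before full moon the principal value applies: θ = 101.5°.
At 360°/29.5 d per day, 101.5° corresponds to 8.32 days.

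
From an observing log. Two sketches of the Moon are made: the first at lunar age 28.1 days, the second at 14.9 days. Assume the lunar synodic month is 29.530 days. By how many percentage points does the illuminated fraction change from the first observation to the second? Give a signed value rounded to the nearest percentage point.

First observation: θ = 360°·28.1/29.530 = 342.6°, so f = 0.023.
Second observation: θ = 181.6°, f = 1.000.
Δf = 1.000 − 0.023 = +0.977, i.e. +98 pp.

+98 pp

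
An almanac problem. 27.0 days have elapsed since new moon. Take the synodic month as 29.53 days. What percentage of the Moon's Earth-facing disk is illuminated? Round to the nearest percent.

Phase angle: θ = 360°·(27.0 d)/(29.53 d) = 329.2°.
cos 329.2° = 0.859, so f = (1 − 0.859)/2 = 0.071, so 7%.

7%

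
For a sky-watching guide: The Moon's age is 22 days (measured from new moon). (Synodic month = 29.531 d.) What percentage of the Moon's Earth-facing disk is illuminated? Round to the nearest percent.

The Moon has covered 22/29.531 of its cycle, so θ ≈ 360° × 22/29.531 = 268.2°.
cos 268.2° = (-0.032), so f = (1 − (-0.032))/2 = 0.516, so 52%.

52%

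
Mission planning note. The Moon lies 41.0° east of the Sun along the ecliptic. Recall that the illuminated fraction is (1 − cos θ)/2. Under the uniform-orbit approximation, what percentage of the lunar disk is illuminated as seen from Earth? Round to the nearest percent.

Half-versine of 41.0°: (1 − 0.755)/2 = 0.123, i.e. 12%.

12%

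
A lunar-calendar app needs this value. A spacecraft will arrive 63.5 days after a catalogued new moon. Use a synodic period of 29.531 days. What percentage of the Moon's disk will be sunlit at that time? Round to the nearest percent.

63.5 d spans 2 complete synodic months (2 × 29.531 = 59.06 d) plus 4.44 d.
Phase angle: θ = 360°·(4.44 d)/(29.531 d) = 54.1°.
cos 54.1° = 0.586, so f = (1 − 0.586)/2 = 0.207, so 21%.

21%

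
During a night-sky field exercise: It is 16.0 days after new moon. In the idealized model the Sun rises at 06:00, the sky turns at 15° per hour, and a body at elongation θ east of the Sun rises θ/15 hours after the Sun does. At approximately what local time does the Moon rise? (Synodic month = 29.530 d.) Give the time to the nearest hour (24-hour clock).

19:00

The Moon has covered 16.0/29.530 of its cycle, so θ ≈ 360° × 16.0/29.530 = 195.1°.
The Moon trails the Sun by θ/15 = 195.1/15 ≈ 13.00 hours.
06:00 + 13.00 h ≈ 19:00 → 19:00 to the nearest hour.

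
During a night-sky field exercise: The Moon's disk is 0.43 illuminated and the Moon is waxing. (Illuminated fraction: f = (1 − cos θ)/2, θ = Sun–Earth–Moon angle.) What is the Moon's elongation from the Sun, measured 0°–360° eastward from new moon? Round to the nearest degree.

82°

From f = (1 − cos θ)/2: cos θ = 1 − 2×0.43 = 0.140; arccos → 82.0°.
Waxing ⇒ before full, so θ = 82.0°.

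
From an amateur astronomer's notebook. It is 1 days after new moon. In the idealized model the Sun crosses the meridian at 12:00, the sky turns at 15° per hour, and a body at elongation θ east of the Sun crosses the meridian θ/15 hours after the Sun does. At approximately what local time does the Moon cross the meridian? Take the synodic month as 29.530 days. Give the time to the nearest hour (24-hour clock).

Elongation θ = 360° × 1/29.530 ≈ 12.2°.
At 15° of sky rotation per hour, 12.2° corresponds to a 0.81 h lag.
12:00 + 0.81 h ≈ 12:49 → 13:00 to the nearest hour.

13:00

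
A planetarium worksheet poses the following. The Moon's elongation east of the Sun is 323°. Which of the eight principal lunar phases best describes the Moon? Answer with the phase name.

323° lies in the waning crescent sector of the 8-phase cycle.

waning crescent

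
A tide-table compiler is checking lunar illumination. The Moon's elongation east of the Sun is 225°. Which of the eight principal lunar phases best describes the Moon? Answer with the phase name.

225° lies in the waning gibbous sector of the 8-phase cycle.

waning gibbous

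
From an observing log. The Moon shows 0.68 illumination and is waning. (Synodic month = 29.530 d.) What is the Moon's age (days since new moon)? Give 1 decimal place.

20.4 days

cos θ = 1 − 2f = -0.360, giving a principal value of 111.1°.
A waning Moon lies in 180°–360°, so θ = 360° − 111.1° = 248.9°.
Age = 29.530 × 248.9°/360° ≈ 20.42 days.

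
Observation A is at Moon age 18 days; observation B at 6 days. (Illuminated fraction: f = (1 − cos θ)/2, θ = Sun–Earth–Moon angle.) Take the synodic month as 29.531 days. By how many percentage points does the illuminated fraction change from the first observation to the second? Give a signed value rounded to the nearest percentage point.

-53 pp

θ₁ = 360° × 18/29.531 = 219.4°, f₁ = (1 − cos θ₁)/2 = 0.886.
θ₂ = 360° × 6/29.531 = 73.1°, f₂ = (1 − cos θ₂)/2 = 0.355.
Change = f₂ − f₁ = -0.531 → -53 percentage points.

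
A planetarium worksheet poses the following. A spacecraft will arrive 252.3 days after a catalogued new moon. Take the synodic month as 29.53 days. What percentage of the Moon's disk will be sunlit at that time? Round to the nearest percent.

Reduce mod P: 252.3 − 8×29.53 = 16.06 d into the current lunation.
Phase angle: θ = 360°·(16.06 d)/(29.53 d) = 195.8°.
Illuminated fraction = (1 − cos 195.8°)/2 = (1 − (-0.962))/2 ≈ 0.981, so 98%.

98%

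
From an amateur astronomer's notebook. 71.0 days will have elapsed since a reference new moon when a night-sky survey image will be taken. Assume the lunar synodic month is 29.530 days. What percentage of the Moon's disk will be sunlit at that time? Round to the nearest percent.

71.0 d spans 2 complete synodic months (2 × 29.530 = 59.06 d) plus 11.94 d.
Phase angle: θ = 360°·(11.94 d)/(29.530 d) = 145.6°.
With cos θ = (-0.825), the lit fraction is (1 − (-0.825))/2 ≈ 0.912, so 91%.

91%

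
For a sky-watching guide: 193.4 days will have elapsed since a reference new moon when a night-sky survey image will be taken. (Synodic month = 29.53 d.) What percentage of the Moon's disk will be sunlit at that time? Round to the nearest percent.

193.4/29.53 = 6.549 lunations, so 6 complete cycles and 16.22 d into the next.
The Moon has covered 16.22/29.53 of its cycle, so θ ≈ 360° × 16.22/29.53 = 197.7°.
cos 197.7° = (-0.952), so f = (1 − (-0.952))/2 = 0.976, so 98%.

98%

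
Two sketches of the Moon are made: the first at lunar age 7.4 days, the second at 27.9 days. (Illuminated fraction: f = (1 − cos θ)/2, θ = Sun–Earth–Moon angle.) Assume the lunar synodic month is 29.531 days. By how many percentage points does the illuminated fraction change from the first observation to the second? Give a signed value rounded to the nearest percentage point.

-47 pp

θ₁ = 360° × 7.4/29.531 = 90.2°, f₁ = (1 − cos θ₁)/2 = 0.502.
θ₂ = 360° × 27.9/29.531 = 340.1°, f₂ = (1 − cos θ₂)/2 = 0.030.
Change = f₂ − f₁ = -0.472 → -47 percentage points.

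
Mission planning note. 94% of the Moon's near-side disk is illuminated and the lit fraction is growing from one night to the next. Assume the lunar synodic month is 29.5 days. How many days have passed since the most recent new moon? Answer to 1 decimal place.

Invert f = (1 − cos θ)/2 to get cos θ = 1 − 2(0.94) = -0.880, hence θ₀ = arccos -0.880 = 151.6°.
Waxing ⇒ before full, so θ = 151.6°.
Age = 29.5 × 151.6°/360° ≈ 12.43 days.

12.4 days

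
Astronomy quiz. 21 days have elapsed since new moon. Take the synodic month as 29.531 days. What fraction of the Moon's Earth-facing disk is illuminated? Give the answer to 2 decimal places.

Elongation θ = 360° × 21/29.531 ≈ 256.0°.
With cos θ = (-0.242), the lit fraction is (1 − (-0.242))/2 ≈ 0.621.

0.62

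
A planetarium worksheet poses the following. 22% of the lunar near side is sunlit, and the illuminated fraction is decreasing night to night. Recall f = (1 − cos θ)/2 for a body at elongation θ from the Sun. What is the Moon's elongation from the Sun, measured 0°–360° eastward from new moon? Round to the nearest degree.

304°

From f = (1 − cos θ)/2: cos θ = 1 − 2×0.22 = 0.560; arccos → 55.9°.
A waning Moon lies in 180°–360°, so θ = 360° − 55.9° = 304.1°.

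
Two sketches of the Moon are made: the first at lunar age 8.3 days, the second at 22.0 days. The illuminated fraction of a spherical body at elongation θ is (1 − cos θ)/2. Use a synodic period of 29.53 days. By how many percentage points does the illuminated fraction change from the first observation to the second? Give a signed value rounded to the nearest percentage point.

-8 percentage points

θ₁ = 360° × 8.3/29.53 = 101.2°, f₁ = (1 − cos θ₁)/2 = 0.597.
θ₂ = 360° × 22.0/29.53 = 268.2°, f₂ = (1 − cos θ₂)/2 = 0.516.
Change = f₂ − f₁ = -0.081 → -8 percentage points.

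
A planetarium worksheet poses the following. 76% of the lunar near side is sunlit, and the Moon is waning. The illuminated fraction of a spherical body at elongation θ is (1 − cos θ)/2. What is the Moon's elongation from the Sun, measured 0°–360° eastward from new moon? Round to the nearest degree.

239°

From f = (1 − cos θ)/2: cos θ = 1 − 2×0.76 = -0.520; arccos → 121.3°.
Since the Moon is past full (waning), take the reflex angle: θ = 360° − 121.3° = 238.7°.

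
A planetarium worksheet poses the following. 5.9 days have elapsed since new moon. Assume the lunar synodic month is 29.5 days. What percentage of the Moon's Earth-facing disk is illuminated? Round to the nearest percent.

Phase angle: θ = 360°·(5.9 d)/(29.5 d) = 72.0°.
Illuminated fraction = (1 − cos 72.0°)/2 = (1 − 0.309)/2 ≈ 0.345, so 35%.

35%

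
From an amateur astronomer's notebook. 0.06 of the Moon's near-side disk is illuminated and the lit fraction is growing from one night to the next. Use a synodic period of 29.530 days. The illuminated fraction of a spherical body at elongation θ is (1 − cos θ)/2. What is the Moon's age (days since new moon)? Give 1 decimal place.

2.3 days

From f = (1 − cos θ)/2: cos θ = 1 − 2×0.06 = 0.880; arccos → 28.4°.
The Moon is waxing (0°–180°), so θ = 28.4° directly.
At 360°/29.530 d per day, 28.4° corresponds to 2.33 days.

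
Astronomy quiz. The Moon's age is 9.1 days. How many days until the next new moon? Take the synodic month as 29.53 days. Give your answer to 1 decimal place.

20.4 days

One full lunation from the last new moon is 29.53 d; remaining = 29.53 − 9.1 = 20.430 d.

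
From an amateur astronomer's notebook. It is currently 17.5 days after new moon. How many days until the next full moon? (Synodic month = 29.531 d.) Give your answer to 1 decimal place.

26.8 days

Full moon is 0.5 of the way through the cycle: age 0.5 × 29.531 = 14.765 d.
Already past this cycle's full moon; the next is at 14.765 + 29.531 = 44.296 d, so 44.296 − 17.5 = 26.796 days.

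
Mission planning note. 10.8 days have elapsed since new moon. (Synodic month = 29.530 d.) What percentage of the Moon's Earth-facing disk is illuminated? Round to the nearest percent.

Phase angle: θ = 360°·(10.8 d)/(29.530 d) = 131.7°.
With cos θ = (-0.665), the lit fraction is (1 − (-0.665))/2 ≈ 0.832, so 83%.

83%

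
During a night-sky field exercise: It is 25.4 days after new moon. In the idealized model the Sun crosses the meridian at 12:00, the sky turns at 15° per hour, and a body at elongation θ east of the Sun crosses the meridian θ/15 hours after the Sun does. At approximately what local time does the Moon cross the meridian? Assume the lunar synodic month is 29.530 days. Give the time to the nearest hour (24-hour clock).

09:00

The Moon has covered 25.4/29.530 of its cycle, so θ ≈ 360° × 25.4/29.530 = 309.7°.
The Moon trails the Sun by θ/15 = 309.7/15 ≈ 20.64 hours.
12:00 + 20.64 h ≈ 08:39 → 09:00 to the nearest hour.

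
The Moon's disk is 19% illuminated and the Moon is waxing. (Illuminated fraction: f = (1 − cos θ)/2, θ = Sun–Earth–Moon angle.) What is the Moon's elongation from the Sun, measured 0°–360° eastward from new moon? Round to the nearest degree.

52°

Invert f = (1 − cos θ)/2 to get cos θ = 1 − 2(0.19) = 0.620, hence θ₀ = arccos 0.620 = 51.7°.
Before full moon the principal value applies: θ = 51.7°.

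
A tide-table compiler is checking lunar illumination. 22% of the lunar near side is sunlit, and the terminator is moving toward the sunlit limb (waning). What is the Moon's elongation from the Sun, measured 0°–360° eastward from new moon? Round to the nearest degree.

From f = (1 − cos θ)/2: cos θ = 1 − 2×0.22 = 0.560; arccos → 55.9°.
Since the Moon is past full (waning), take the reflex angle: θ = 360° − 55.9° = 304.1°.

304°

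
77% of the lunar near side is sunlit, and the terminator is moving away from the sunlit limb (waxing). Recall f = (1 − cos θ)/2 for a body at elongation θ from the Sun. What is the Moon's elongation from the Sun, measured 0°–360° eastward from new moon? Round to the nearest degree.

123°

From f = (1 − cos θ)/2: cos θ = 1 − 2×0.77 = -0.540; arccos → 122.7°.
Before full moon the principal value applies: θ = 122.7°.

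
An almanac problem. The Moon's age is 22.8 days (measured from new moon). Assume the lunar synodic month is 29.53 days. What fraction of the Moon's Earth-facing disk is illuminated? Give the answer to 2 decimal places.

0.43

The Moon has covered 22.8/29.53 of its cycle, so θ ≈ 360° × 22.8/29.53 = 278.0°.
With cos θ = 0.138, the lit fraction is (1 − 0.138)/2 ≈ 0.431.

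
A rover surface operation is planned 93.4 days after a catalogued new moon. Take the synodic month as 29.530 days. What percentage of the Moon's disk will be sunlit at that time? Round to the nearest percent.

24%

93.4/29.530 = 3.163 lunations, so 3 complete cycles and 4.81 d into the next.
Phase angle: θ = 360°·(4.81 d)/(29.530 d) = 58.6°.
cos 58.6° = 0.520, so f = (1 − 0.520)/2 = 0.240, so 24%.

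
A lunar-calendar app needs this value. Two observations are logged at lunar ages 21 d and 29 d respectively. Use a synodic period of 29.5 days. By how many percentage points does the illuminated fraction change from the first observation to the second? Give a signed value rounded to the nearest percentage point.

-62 percentage points

θ₁ = 360° × 21/29.5 = 256.3°, f₁ = (1 − cos θ₁)/2 = 0.619.
θ₂ = 360° × 29/29.5 = 353.9°, f₂ = (1 − cos θ₂)/2 = 0.003.
Change = f₂ − f₁ = -0.616 → -62 percentage points.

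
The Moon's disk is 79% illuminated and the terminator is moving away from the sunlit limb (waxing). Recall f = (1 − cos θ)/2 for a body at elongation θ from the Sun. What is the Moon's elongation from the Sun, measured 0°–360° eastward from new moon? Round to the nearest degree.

cos θ = 1 − 2f = -0.580, giving a principal value of 125.5°.
Before full moon the principal value applies: θ = 125.5°.

125°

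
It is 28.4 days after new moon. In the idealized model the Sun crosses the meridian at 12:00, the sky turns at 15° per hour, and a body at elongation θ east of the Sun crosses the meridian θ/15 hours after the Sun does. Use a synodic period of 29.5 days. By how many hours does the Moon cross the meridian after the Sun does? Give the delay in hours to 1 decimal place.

Phase angle: θ = 360°·(28.4 d)/(29.5 d) = 346.6°.
Delay after the Sun = 346.6° / (15°/h) ≈ 23.11 h.
So the Moon crosses the meridian 23.11 h after the Sun.

23.1 h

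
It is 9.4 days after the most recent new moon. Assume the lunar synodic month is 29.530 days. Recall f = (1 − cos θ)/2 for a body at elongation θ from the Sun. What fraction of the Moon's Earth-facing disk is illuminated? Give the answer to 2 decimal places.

Phase angle: θ = 360°·(9.4 d)/(29.530 d) = 114.6°.
cos 114.6° = (-0.416), so f = (1 − (-0.416))/2 = 0.708.

0.71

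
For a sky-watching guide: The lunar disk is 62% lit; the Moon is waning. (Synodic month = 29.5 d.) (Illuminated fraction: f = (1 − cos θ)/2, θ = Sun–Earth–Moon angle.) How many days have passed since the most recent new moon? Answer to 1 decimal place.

cos θ = 1 − 2f = -0.240, giving a principal value of 103.9°.
Since the Moon is past full (waning), take the reflex angle: θ = 360° − 103.9° = 256.1°.
That fraction of the synodic month is 256.1/360 × 29.5 d ≈ 20.99 d.

21.0 days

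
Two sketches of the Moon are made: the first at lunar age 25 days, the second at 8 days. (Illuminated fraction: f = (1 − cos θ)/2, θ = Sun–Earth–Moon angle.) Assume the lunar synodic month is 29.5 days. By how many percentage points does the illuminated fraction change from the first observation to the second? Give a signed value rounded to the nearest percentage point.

First observation: θ = 360°·25/29.5 = 305.1°, so f = 0.213.
Second observation: θ = 97.6°, f = 0.566.
Δf = 0.566 − 0.213 = +0.354, i.e. +35 pp.

+35 percentage points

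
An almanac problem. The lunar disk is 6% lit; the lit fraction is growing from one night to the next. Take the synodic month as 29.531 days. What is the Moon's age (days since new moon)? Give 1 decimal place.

2.3 days

Invert f = (1 − cos θ)/2 to get cos θ = 1 − 2(0.06) = 0.880, hence θ₀ = arccos 0.880 = 28.4°.
The Moon is waxing (0°–180°), so θ = 28.4° directly.
At 360°/29.531 d per day, 28.4° corresponds to 2.33 days.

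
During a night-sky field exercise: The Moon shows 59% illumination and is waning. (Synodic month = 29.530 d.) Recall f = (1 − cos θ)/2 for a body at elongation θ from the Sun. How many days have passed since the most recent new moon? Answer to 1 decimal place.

21.3 days

Invert f = (1 − cos θ)/2 to get cos θ = 1 − 2(0.59) = -0.180, hence θ₀ = arccos -0.180 = 100.4°.
A waning Moon lies in 180°–360°, so θ = 360° − 100.4° = 259.6°.
Age = 29.530 × 259.6°/360° ≈ 21.30 days.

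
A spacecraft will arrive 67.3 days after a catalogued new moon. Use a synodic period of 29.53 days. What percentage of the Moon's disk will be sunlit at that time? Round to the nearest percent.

67.3/29.53 = 2.279 lunations, so 2 complete cycles and 8.24 d into the next.
Phase angle: θ = 360°·(8.24 d)/(29.53 d) = 100.5°.
Illuminated fraction = (1 − cos 100.5°)/2 = (1 − (-0.181))/2 ≈ 0.591, so 59%.

59%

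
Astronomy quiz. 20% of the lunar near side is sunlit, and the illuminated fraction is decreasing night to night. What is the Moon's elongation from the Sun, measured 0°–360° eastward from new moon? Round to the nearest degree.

From f = (1 − cos θ)/2: cos θ = 1 − 2×0.20 = 0.600; arccos → 53.1°.
Since the Moon is past full (waning), take the reflex angle: θ = 360° − 53.1° = 306.9°.

307°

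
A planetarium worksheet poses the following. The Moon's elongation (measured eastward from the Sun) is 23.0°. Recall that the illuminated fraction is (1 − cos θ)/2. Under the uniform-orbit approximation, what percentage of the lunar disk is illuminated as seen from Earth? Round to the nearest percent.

f = (1 − cos 23.0°)/2 = (1 − 0.921)/2 ≈ 0.040, i.e. 4%.

4%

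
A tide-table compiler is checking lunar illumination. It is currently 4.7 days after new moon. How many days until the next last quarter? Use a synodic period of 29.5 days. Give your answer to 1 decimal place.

17.4 days

Last quarter is 0.75 of the way through the cycle: age 0.75 × 29.5 = 22.125 d.
That is 22.125 − 4.7 = 17.425 days ahead.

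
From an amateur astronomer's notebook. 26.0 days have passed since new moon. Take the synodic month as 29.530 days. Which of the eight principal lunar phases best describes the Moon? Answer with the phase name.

waning crescent

θ ≈ 360° × 26.0/29.530 = 317°, which falls in the waning crescent sector.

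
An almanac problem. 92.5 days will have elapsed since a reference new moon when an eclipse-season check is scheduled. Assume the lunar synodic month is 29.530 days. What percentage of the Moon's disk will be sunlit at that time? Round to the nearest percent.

92.5 d spans 3 complete synodic months (3 × 29.530 = 88.59 d) plus 3.91 d.
The Moon has covered 3.91/29.530 of its cycle, so θ ≈ 360° × 3.91/29.530 = 47.7°.
cos 47.7° = 0.673, so f = (1 − 0.673)/2 = 0.163, so 16%.

16%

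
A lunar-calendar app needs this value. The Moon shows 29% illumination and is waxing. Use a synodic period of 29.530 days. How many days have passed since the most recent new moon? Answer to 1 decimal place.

From f = (1 − cos θ)/2: cos θ = 1 − 2×0.29 = 0.420; arccos → 65.2°.
The Moon is waxing (0°–180°), so θ = 65.2° directly.
That fraction of the synodic month is 65.2/360 × 29.530 d ≈ 5.35 d.

5.3 days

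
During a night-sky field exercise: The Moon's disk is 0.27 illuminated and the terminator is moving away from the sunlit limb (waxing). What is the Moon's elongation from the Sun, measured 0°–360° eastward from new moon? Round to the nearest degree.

63°

cos θ = 1 − 2f = 0.460, giving a principal value of 62.6°.
Before full moon the principal value applies: θ = 62.6°.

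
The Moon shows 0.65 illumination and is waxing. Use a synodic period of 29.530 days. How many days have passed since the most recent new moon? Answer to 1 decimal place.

8.8 days

From f = (1 − cos θ)/2: cos θ = 1 − 2×0.65 = -0.300; arccos → 107.5°.
The Moon is waxing (0°–180°), so θ = 107.5° directly.
That fraction of the synodic month is 107.5/360 × 29.530 d ≈ 8.81 d.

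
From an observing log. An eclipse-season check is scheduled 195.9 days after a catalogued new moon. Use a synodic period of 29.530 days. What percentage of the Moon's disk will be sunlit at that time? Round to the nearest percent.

83%

195.9 d spans 6 complete synodic months (6 × 29.530 = 177.18 d) plus 18.72 d.
Phase angle: θ = 360°·(18.72 d)/(29.530 d) = 228.2°.
cos 228.2° = (-0.666), so f = (1 − (-0.666))/2 = 0.833, so 83%.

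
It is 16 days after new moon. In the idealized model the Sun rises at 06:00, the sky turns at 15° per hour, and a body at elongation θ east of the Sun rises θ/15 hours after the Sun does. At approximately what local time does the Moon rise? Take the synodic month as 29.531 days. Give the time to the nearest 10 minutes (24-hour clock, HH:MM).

19:00

The Moon has covered 16/29.531 of its cycle, so θ ≈ 360° × 16/29.531 = 195.0°.
At 15° of sky rotation per hour, 195.0° corresponds to a 13.00 h lag.
06:00 + 13.003 h ≈ 19:00 → 19:00 to the nearest ten minutes.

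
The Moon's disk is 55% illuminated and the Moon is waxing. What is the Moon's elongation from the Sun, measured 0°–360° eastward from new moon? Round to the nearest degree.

96°

cos θ = 1 − 2f = -0.100, giving a principal value of 95.7°.
Waxing ⇒ before full, so θ = 95.7°.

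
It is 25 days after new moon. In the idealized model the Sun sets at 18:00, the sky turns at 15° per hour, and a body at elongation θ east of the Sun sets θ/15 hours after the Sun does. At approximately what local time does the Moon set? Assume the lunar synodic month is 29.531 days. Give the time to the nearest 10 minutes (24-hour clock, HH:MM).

Elongation θ = 360° × 25/29.531 ≈ 304.8°.
At 15° of sky rotation per hour, 304.8° corresponds to a 20.32 h lag.
18:00 + 20.318 h ≈ 14:19 → 14:20 to the nearest ten minutes.

14:20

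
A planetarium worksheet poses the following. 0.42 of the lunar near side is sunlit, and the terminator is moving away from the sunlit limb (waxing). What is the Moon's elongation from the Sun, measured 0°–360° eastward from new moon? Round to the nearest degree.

cos θ = 1 − 2f = 0.160, giving a principal value of 80.8°.
Before full moon the principal value applies: θ = 80.8°.

81°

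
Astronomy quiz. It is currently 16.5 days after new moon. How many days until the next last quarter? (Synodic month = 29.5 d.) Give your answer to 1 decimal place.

Last quarter is 0.75 of the way through the cycle: age 0.75 × 29.5 = 22.125 d.
That is 22.125 − 16.5 = 5.625 days ahead.

5.6 days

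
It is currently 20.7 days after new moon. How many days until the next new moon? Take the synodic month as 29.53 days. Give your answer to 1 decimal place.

8.8 days

The next new moon completes the synodic month: 29.53 − 20.7 = 8.830 days.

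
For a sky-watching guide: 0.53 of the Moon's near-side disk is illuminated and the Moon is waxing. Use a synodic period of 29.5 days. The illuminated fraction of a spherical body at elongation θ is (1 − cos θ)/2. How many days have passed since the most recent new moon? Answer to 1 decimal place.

From f = (1 − cos θ)/2: cos θ = 1 − 2×0.53 = -0.060; arccos → 93.4°.
Before full moon the principal value applies: θ = 93.4°.
At 360°/29.5 d per day, 93.4° corresponds to 7.66 days.

7.7 days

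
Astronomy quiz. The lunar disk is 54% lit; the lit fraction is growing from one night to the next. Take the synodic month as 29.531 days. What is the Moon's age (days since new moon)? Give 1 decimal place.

7.8 days

From f = (1 − cos θ)/2: cos θ = 1 − 2×0.54 = -0.080; arccos → 94.6°.
Waxing ⇒ before full, so θ = 94.6°.
At 360°/29.531 d per day, 94.6° corresponds to 7.76 days.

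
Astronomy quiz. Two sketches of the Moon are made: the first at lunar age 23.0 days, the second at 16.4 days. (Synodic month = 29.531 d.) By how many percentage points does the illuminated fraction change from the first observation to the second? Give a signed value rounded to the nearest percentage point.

+56 pp

θ₁ = 360° × 23.0/29.531 = 280.4°, f₁ = (1 − cos θ₁)/2 = 0.410.
θ₂ = 360° × 16.4/29.531 = 199.9°, f₂ = (1 − cos θ₂)/2 = 0.970.
Change = f₂ − f₁ = +0.560 → +56 percentage points.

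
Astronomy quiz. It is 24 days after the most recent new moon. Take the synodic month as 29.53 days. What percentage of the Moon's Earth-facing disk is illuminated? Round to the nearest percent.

31%

The Moon has covered 24/29.53 of its cycle, so θ ≈ 360° × 24/29.53 = 292.6°.
With cos θ = 0.384, the lit fraction is (1 − 0.384)/2 ≈ 0.308, so 31%.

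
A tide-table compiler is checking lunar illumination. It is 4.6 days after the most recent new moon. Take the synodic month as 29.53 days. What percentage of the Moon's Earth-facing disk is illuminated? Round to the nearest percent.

22%

The Moon has covered 4.6/29.53 of its cycle, so θ ≈ 360° × 4.6/29.53 = 56.1°.
With cos θ = 0.558, the lit fraction is (1 − 0.558)/2 ≈ 0.221, so 22%.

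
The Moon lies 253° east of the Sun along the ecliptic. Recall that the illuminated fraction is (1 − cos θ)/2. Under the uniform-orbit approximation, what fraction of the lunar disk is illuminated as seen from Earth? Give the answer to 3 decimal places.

cos 253° = (-0.292), so f = (1 − (-0.292))/2 = 0.646.

0.646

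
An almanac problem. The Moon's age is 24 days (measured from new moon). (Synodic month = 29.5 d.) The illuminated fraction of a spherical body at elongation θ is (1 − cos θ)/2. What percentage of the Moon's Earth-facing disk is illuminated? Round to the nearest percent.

Elongation θ = 360° × 24/29.5 ≈ 292.9°.
With cos θ = 0.389, the lit fraction is (1 − 0.389)/2 ≈ 0.306, so 31%.

31%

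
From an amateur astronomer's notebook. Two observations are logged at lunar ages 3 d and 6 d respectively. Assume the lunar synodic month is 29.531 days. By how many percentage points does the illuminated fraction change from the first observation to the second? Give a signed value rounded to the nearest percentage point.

First observation: θ = 360°·3/29.531 = 36.6°, so f = 0.098.
Second observation: θ = 73.1°, f = 0.355.
Δf = 0.355 − 0.098 = +0.257, i.e. +26 pp.

+26 percentage points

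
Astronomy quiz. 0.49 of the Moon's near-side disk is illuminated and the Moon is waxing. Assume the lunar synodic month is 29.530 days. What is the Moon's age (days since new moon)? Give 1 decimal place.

cos θ = 1 − 2f = 0.020, giving a principal value of 88.9°.
Before full moon the principal value applies: θ = 88.9°.
That fraction of the synodic month is 88.9/360 × 29.530 d ≈ 7.29 d.

7.3 days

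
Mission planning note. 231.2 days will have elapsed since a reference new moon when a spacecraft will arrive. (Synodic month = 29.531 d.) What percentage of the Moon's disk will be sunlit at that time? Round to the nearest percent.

26%

231.2/29.531 = 7.829 lunations, so 7 complete cycles and 24.48 d into the next.
The Moon has covered 24.48/29.531 of its cycle, so θ ≈ 360° × 24.48/29.531 = 298.5°.
With cos θ = 0.477, the lit fraction is (1 − 0.477)/2 ≈ 0.262, so 26%.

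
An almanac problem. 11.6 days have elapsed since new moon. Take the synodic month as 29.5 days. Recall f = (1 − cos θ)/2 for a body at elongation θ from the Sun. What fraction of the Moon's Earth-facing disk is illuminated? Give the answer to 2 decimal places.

0.89

Elongation θ = 360° × 11.6/29.5 ≈ 141.6°.
cos 141.6° = (-0.783), so f = (1 − (-0.783))/2 = 0.892.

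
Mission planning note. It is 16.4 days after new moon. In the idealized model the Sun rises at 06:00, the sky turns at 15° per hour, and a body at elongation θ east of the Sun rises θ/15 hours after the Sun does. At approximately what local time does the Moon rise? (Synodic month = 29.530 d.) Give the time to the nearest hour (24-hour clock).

19:00

Phase angle: θ = 360°·(16.4 d)/(29.530 d) = 199.9°.
The Moon trails the Sun by θ/15 = 199.9/15 ≈ 13.33 hours.
06:00 + 13.33 h ≈ 19:20 → 19:00 to the nearest hour.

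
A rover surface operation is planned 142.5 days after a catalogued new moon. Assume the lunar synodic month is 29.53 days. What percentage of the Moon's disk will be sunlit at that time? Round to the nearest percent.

27%

142.5/29.53 = 4.826 lunations, so 4 complete cycles and 24.38 d into the next.
Elongation θ = 360° × 24.38/29.53 ≈ 297.2°.
Illuminated fraction = (1 − cos 297.2°)/2 = (1 − 0.457)/2 ≈ 0.271, so 27%.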